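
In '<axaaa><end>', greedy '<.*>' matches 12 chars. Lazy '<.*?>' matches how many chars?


Greedy '<.*>' tries to match as MUCH as possible.
Lazy '<.*?>' tries to match as LITTLE as possible.

String: '<axaaa><end>'
Greedy '<.*>' starts at first '<' and extends to the LAST '>': '<axaaa><end>' (12 chars)
Lazy '<.*?>' starts at first '<' and stops at the FIRST '>': '<axaaa>' (7 chars)

7


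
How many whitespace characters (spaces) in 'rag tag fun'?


\s matches whitespace characters (spaces, tabs, etc.).
Text: 'rag tag fun'
This text has 3 words separated by spaces.
Number of spaces = number of words - 1 = 3 - 1 = 2

2


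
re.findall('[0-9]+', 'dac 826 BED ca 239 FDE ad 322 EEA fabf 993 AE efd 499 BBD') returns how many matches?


Pattern '[0-9]+' finds one or more digits.
Text: 'dac 826 BED ca 239 FDE ad 322 EEA fabf 993 AE efd 499 BBD'
Scanning for matches:
  Match 1: '826'
  Match 2: '239'
  Match 3: '322'
  Match 4: '993'
  Match 5: '499'
Total matches: 5

5


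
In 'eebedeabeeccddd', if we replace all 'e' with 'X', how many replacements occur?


re.sub('e', 'X', text) replaces every occurrence of 'e' with 'X'.
Text: 'eebedeabeeccddd'
Scanning for 'e':
  pos 0: 'e' -> replacement #1
  pos 1: 'e' -> replacement #2
  pos 3: 'e' -> replacement #3
  pos 5: 'e' -> replacement #4
  pos 8: 'e' -> replacement #5
  pos 9: 'e' -> replacement #6
Total replacements: 6

6


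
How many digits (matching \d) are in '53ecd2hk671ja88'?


\d matches any digit 0-9.
Scanning '53ecd2hk671ja88':
  pos 0: '5' -> DIGIT
  pos 1: '3' -> DIGIT
  pos 5: '2' -> DIGIT
  pos 8: '6' -> DIGIT
  pos 9: '7' -> DIGIT
  pos 10: '1' -> DIGIT
  pos 13: '8' -> DIGIT
  pos 14: '8' -> DIGIT
Digits found: ['5', '3', '2', '6', '7', '1', '8', '8']
Total: 8

8


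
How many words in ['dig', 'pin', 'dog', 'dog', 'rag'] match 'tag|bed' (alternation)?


Alternation 'tag|bed' matches either 'tag' or 'bed'.
Checking each word:
  'dig' -> no
  'pin' -> no
  'dog' -> no
  'dog' -> no
  'rag' -> no
Matches: []
Count: 0

0


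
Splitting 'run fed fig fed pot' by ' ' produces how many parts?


Splitting by ' ' breaks the string at each occurrence of the separator.
Text: 'run fed fig fed pot'
Parts after split:
  Part 1: 'run'
  Part 2: 'fed'
  Part 3: 'fig'
  Part 4: 'fed'
  Part 5: 'pot'
Total parts: 5

5


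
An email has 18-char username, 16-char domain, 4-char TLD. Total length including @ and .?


An email address has format: username@domain.tld
Username length: 18
'@' character: 1
Domain length: 16
'.' character: 1
TLD length: 4
Total = 18 + 1 + 16 + 1 + 4 = 40

40


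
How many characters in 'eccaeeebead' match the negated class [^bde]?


Negated class [^bde] matches any char NOT in {b, d, e}
Scanning 'eccaeeebead':
  pos 0: 'e' -> no (excluded)
  pos 1: 'c' -> MATCH
  pos 2: 'c' -> MATCH
  pos 3: 'a' -> MATCH
  pos 4: 'e' -> no (excluded)
  pos 5: 'e' -> no (excluded)
  pos 6: 'e' -> no (excluded)
  pos 7: 'b' -> no (excluded)
  pos 8: 'e' -> no (excluded)
  pos 9: 'a' -> MATCH
  pos 10: 'd' -> no (excluded)
Total matches: 4

4


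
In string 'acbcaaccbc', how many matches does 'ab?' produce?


Pattern 'ab?' matches 'a' optionally followed by 'b'.
String: 'acbcaaccbc'
Scanning left to right for 'a' then checking next char:
  Match 1: 'a' (a not followed by b)
  Match 2: 'a' (a not followed by b)
  Match 3: 'a' (a not followed by b)
Total matches: 3

3


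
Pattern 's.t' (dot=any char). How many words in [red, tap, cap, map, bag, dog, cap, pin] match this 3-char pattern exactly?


Pattern 's.t' means: starts with 's', any single char, ends with 't'.
Checking each word (must be exactly 3 chars):
  'red' (len=3): no
  'tap' (len=3): no
  'cap' (len=3): no
  'map' (len=3): no
  'bag' (len=3): no
  'dog' (len=3): no
  'cap' (len=3): no
  'pin' (len=3): no
Matching words: []
Total: 0

0


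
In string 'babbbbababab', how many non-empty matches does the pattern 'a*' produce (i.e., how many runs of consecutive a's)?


Pattern 'a*' matches zero or more a's. We want non-empty runs of consecutive a's.
String: 'babbbbababab'
Walking through the string to find runs of a's:
  Run 1: positions 1-1 -> 'a'
  Run 2: positions 6-6 -> 'a'
  Run 3: positions 8-8 -> 'a'
  Run 4: positions 10-10 -> 'a'
Non-empty runs found: ['a', 'a', 'a', 'a']
Count: 4

4


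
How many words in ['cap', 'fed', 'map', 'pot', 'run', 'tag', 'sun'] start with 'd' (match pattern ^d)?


Pattern ^d anchors to start of word. Check which words begin with 'd':
  'cap' -> no
  'fed' -> no
  'map' -> no
  'pot' -> no
  'run' -> no
  'tag' -> no
  'sun' -> no
Matching words: []
Count: 0

0


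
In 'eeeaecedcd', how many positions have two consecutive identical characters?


Looking for consecutive identical characters in 'eeeaecedcd':
  pos 0-1: 'e' vs 'e' -> MATCH ('ee')
  pos 1-2: 'e' vs 'e' -> MATCH ('ee')
  pos 2-3: 'e' vs 'a' -> different
  pos 3-4: 'a' vs 'e' -> different
  pos 4-5: 'e' vs 'c' -> different
  pos 5-6: 'c' vs 'e' -> different
  pos 6-7: 'e' vs 'd' -> different
  pos 7-8: 'd' vs 'c' -> different
  pos 8-9: 'c' vs 'd' -> different
Consecutive identical pairs: ['ee', 'ee']
Count: 2

2


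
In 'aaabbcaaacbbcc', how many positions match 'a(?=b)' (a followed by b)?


Lookahead 'a(?=b)' matches 'a' only when followed by 'b'.
String: 'aaabbcaaacbbcc'
Checking each position where char is 'a':
  pos 0: 'a' -> no (next='a')
  pos 1: 'a' -> no (next='a')
  pos 2: 'a' -> MATCH (next='b')
  pos 6: 'a' -> no (next='a')
  pos 7: 'a' -> no (next='a')
  pos 8: 'a' -> no (next='c')
Matching positions: [2]
Count: 1

1


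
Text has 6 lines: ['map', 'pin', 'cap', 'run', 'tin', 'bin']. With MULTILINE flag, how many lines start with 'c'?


With MULTILINE flag, ^ matches the start of each line.
Lines: ['map', 'pin', 'cap', 'run', 'tin', 'bin']
Checking which lines start with 'c':
  Line 1: 'map' -> no
  Line 2: 'pin' -> no
  Line 3: 'cap' -> MATCH
  Line 4: 'run' -> no
  Line 5: 'tin' -> no
  Line 6: 'bin' -> no
Matching lines: ['cap']
Count: 1

1


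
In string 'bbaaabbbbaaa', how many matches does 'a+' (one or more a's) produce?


Pattern 'a+' matches one or more consecutive a's.
String: 'bbaaabbbbaaa'
Scanning for runs of a:
  Match 1: 'aaa' (length 3)
  Match 2: 'aaa' (length 3)
Total matches: 2

2


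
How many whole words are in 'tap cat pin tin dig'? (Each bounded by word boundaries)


Word boundaries (\b) mark the start/end of each word.
Text: 'tap cat pin tin dig'
Splitting by whitespace:
  Word 1: 'tap'
  Word 2: 'cat'
  Word 3: 'pin'
  Word 4: 'tin'
  Word 5: 'dig'
Total whole words: 5

5


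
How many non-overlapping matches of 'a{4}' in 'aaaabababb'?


Pattern 'a{4}' matches exactly 4 consecutive a's (greedy, non-overlapping).
String: 'aaaabababb'
Scanning for runs of a's:
  Run at pos 0: 'aaaa' (length 4) -> 1 match(es)
  Run at pos 5: 'a' (length 1) -> 0 match(es)
  Run at pos 7: 'a' (length 1) -> 0 match(es)
Matches found: ['aaaa']
Total: 1

1


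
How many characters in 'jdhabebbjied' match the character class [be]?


Character class [be] matches any of: {b, e}
Scanning string 'jdhabebbjied' character by character:
  pos 0: 'j' -> no
  pos 1: 'd' -> no
  pos 2: 'h' -> no
  pos 3: 'a' -> no
  pos 4: 'b' -> MATCH
  pos 5: 'e' -> MATCH
  pos 6: 'b' -> MATCH
  pos 7: 'b' -> MATCH
  pos 8: 'j' -> no
  pos 9: 'i' -> no
  pos 10: 'e' -> MATCH
  pos 11: 'd' -> no
Total matches: 5

5


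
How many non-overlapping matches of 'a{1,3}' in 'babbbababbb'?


Pattern 'a{1,3}' matches between 1 and 3 consecutive a's (greedy).
String: 'babbbababbb'
Finding runs of a's and applying greedy matching:
  Run at pos 1: 'a' (length 1)
  Run at pos 5: 'a' (length 1)
  Run at pos 7: 'a' (length 1)
Matches: ['a', 'a', 'a']
Count: 3

3


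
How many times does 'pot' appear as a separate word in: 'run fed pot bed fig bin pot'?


Scanning each word for exact match 'pot':
  Word 1: 'run' -> no
  Word 2: 'fed' -> no
  Word 3: 'pot' -> MATCH
  Word 4: 'bed' -> no
  Word 5: 'fig' -> no
  Word 6: 'bin' -> no
  Word 7: 'pot' -> MATCH
Total matches: 2

2


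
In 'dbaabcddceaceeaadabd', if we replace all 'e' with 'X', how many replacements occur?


re.sub('e', 'X', text) replaces every occurrence of 'e' with 'X'.
Text: 'dbaabcddceaceeaadabd'
Scanning for 'e':
  pos 9: 'e' -> replacement #1
  pos 12: 'e' -> replacement #2
  pos 13: 'e' -> replacement #3
Total replacements: 3

3


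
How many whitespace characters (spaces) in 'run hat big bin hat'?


\s matches whitespace characters (spaces, tabs, etc.).
Text: 'run hat big bin hat'
This text has 5 words separated by spaces.
Number of spaces = number of words - 1 = 5 - 1 = 4

4


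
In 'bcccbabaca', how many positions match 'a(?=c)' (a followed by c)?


Lookahead 'a(?=c)' matches 'a' only when followed by 'c'.
String: 'bcccbabaca'
Checking each position where char is 'a':
  pos 5: 'a' -> no (next='b')
  pos 7: 'a' -> MATCH (next='c')
Matching positions: [7]
Count: 1

1


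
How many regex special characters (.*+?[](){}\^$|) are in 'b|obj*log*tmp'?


Regex special characters are: . * + ? [ ] ( ) { } \ ^ $ |
Scanning 'b|obj*log*tmp':
  pos 1: '|' -> SPECIAL
  pos 5: '*' -> SPECIAL
  pos 9: '*' -> SPECIAL
Special chars found: ['|', '*', '*']
Total: 3

3


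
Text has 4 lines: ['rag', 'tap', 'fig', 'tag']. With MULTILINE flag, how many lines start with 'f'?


With MULTILINE flag, ^ matches the start of each line.
Lines: ['rag', 'tap', 'fig', 'tag']
Checking which lines start with 'f':
  Line 1: 'rag' -> no
  Line 2: 'tap' -> no
  Line 3: 'fig' -> MATCH
  Line 4: 'tag' -> no
Matching lines: ['fig']
Count: 1

1


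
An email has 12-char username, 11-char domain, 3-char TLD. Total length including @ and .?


An email address has format: username@domain.tld
Username length: 12
'@' character: 1
Domain length: 11
'.' character: 1
TLD length: 3
Total = 12 + 1 + 11 + 1 + 3 = 28

28


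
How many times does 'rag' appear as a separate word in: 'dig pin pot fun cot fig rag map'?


Scanning each word for exact match 'rag':
  Word 1: 'dig' -> no
  Word 2: 'pin' -> no
  Word 3: 'pot' -> no
  Word 4: 'fun' -> no
  Word 5: 'cot' -> no
  Word 6: 'fig' -> no
  Word 7: 'rag' -> MATCH
  Word 8: 'map' -> no
Total matches: 1

1


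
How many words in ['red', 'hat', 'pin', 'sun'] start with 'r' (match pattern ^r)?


Pattern ^r anchors to start of word. Check which words begin with 'r':
  'red' -> MATCH (starts with 'r')
  'hat' -> no
  'pin' -> no
  'sun' -> no
Matching words: ['red']
Count: 1

1


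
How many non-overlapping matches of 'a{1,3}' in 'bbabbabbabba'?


Pattern 'a{1,3}' matches between 1 and 3 consecutive a's (greedy).
String: 'bbabbabbabba'
Finding runs of a's and applying greedy matching:
  Run at pos 2: 'a' (length 1)
  Run at pos 5: 'a' (length 1)
  Run at pos 8: 'a' (length 1)
  Run at pos 11: 'a' (length 1)
Matches: ['a', 'a', 'a', 'a']
Count: 4

4


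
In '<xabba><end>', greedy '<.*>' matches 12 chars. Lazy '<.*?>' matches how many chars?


Greedy '<.*>' tries to match as MUCH as possible.
Lazy '<.*?>' tries to match as LITTLE as possible.

String: '<xabba><end>'
Greedy '<.*>' starts at first '<' and extends to the LAST '>': '<xabba><end>' (12 chars)
Lazy '<.*?>' starts at first '<' and stops at the FIRST '>': '<xabba>' (7 chars)

7


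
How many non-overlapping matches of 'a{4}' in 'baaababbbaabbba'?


Pattern 'a{4}' matches exactly 4 consecutive a's (greedy, non-overlapping).
String: 'baaababbbaabbba'
Scanning for runs of a's:
  Run at pos 1: 'aaa' (length 3) -> 0 match(es)
  Run at pos 5: 'a' (length 1) -> 0 match(es)
  Run at pos 9: 'aa' (length 2) -> 0 match(es)
  Run at pos 14: 'a' (length 1) -> 0 match(es)
Matches found: []
Total: 0

0


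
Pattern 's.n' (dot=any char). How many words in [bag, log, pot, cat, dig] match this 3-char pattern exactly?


Pattern 's.n' means: starts with 's', any single char, ends with 'n'.
Checking each word (must be exactly 3 chars):
  'bag' (len=3): no
  'log' (len=3): no
  'pot' (len=3): no
  'cat' (len=3): no
  'dig' (len=3): no
Matching words: []
Total: 0

0


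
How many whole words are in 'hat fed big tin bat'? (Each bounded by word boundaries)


Word boundaries (\b) mark the start/end of each word.
Text: 'hat fed big tin bat'
Splitting by whitespace:
  Word 1: 'hat'
  Word 2: 'fed'
  Word 3: 'big'
  Word 4: 'tin'
  Word 5: 'bat'
Total whole words: 5

5


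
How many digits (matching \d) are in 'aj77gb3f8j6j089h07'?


\d matches any digit 0-9.
Scanning 'aj77gb3f8j6j089h07':
  pos 2: '7' -> DIGIT
  pos 3: '7' -> DIGIT
  pos 6: '3' -> DIGIT
  pos 8: '8' -> DIGIT
  pos 10: '6' -> DIGIT
  pos 12: '0' -> DIGIT
  pos 13: '8' -> DIGIT
  pos 14: '9' -> DIGIT
  pos 16: '0' -> DIGIT
  pos 17: '7' -> DIGIT
Digits found: ['7', '7', '3', '8', '6', '0', '8', '9', '0', '7']
Total: 10

10


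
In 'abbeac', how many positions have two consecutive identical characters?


Looking for consecutive identical characters in 'abbeac':
  pos 0-1: 'a' vs 'b' -> different
  pos 1-2: 'b' vs 'b' -> MATCH ('bb')
  pos 2-3: 'b' vs 'e' -> different
  pos 3-4: 'e' vs 'a' -> different
  pos 4-5: 'a' vs 'c' -> different
Consecutive identical pairs: ['bb']
Count: 1

1


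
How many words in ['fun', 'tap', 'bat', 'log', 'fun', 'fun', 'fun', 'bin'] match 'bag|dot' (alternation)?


Alternation 'bag|dot' matches either 'bag' or 'dot'.
Checking each word:
  'fun' -> no
  'tap' -> no
  'bat' -> no
  'log' -> no
  'fun' -> no
  'fun' -> no
  'fun' -> no
  'bin' -> no
Matches: []
Count: 0

0


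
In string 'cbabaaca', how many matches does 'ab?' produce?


Pattern 'ab?' matches 'a' optionally followed by 'b'.
String: 'cbabaaca'
Scanning left to right for 'a' then checking next char:
  Match 1: 'ab' (a followed by b)
  Match 2: 'a' (a not followed by b)
  Match 3: 'a' (a not followed by b)
  Match 4: 'a' (a not followed by b)
Total matches: 4

4


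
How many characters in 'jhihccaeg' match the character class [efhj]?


Character class [efhj] matches any of: {e, f, h, j}
Scanning string 'jhihccaeg' character by character:
  pos 0: 'j' -> MATCH
  pos 1: 'h' -> MATCH
  pos 2: 'i' -> no
  pos 3: 'h' -> MATCH
  pos 4: 'c' -> no
  pos 5: 'c' -> no
  pos 6: 'a' -> no
  pos 7: 'e' -> MATCH
  pos 8: 'g' -> no
Total matches: 4

4


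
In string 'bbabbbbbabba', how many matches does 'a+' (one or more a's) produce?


Pattern 'a+' matches one or more consecutive a's.
String: 'bbabbbbbabba'
Scanning for runs of a:
  Match 1: 'a' (length 1)
  Match 2: 'a' (length 1)
  Match 3: 'a' (length 1)
Total matches: 3

3


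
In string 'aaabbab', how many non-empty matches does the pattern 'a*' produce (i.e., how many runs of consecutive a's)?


Pattern 'a*' matches zero or more a's. We want non-empty runs of consecutive a's.
String: 'aaabbab'
Walking through the string to find runs of a's:
  Run 1: positions 0-2 -> 'aaa'
  Run 2: positions 5-5 -> 'a'
Non-empty runs found: ['aaa', 'a']
Count: 2

2


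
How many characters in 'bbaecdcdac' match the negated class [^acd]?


Negated class [^acd] matches any char NOT in {a, c, d}
Scanning 'bbaecdcdac':
  pos 0: 'b' -> MATCH
  pos 1: 'b' -> MATCH
  pos 2: 'a' -> no (excluded)
  pos 3: 'e' -> MATCH
  pos 4: 'c' -> no (excluded)
  pos 5: 'd' -> no (excluded)
  pos 6: 'c' -> no (excluded)
  pos 7: 'd' -> no (excluded)
  pos 8: 'a' -> no (excluded)
  pos 9: 'c' -> no (excluded)
Total matches: 3

3


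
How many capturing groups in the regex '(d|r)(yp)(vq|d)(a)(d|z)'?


To count capturing groups, count each '(' that starts a group.
Pattern: '(d|r)(yp)(vq|d)(a)(d|z)'
Walking through the pattern:
  Position 0: '(' -> group #1
  Position 5: '(' -> group #2
  Position 9: '(' -> group #3
  Position 15: '(' -> group #4
  Position 18: '(' -> group #5
Total capturing groups: 5

5


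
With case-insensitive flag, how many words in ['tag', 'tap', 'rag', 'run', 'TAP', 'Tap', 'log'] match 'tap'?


Case-insensitive matching: compare each word's lowercase form to 'tap'.
  'tag' -> lower='tag' -> no
  'tap' -> lower='tap' -> MATCH
  'rag' -> lower='rag' -> no
  'run' -> lower='run' -> no
  'TAP' -> lower='tap' -> MATCH
  'Tap' -> lower='tap' -> MATCH
  'log' -> lower='log' -> no
Matches: ['tap', 'TAP', 'Tap']
Count: 3

3


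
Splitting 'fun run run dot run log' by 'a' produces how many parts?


Splitting by 'a' breaks the string at each occurrence of the separator.
Text: 'fun run run dot run log'
Parts after split:
  Part 1: 'fun run run dot run log'
Total parts: 1

1


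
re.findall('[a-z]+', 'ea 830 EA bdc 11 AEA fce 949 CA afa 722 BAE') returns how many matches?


Pattern '[a-z]+' finds one or more lowercase letters.
Text: 'ea 830 EA bdc 11 AEA fce 949 CA afa 722 BAE'
Scanning for matches:
  Match 1: 'ea'
  Match 2: 'bdc'
  Match 3: 'fce'
  Match 4: 'afa'
Total matches: 4

4


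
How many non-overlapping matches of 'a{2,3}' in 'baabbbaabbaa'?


Pattern 'a{2,3}' matches between 2 and 3 consecutive a's (greedy).
String: 'baabbbaabbaa'
Finding runs of a's and applying greedy matching:
  Run at pos 1: 'aa' (length 2)
  Run at pos 6: 'aa' (length 2)
  Run at pos 10: 'aa' (length 2)
Matches: ['aa', 'aa', 'aa']
Count: 3

3


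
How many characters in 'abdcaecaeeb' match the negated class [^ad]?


Negated class [^ad] matches any char NOT in {a, d}
Scanning 'abdcaecaeeb':
  pos 0: 'a' -> no (excluded)
  pos 1: 'b' -> MATCH
  pos 2: 'd' -> no (excluded)
  pos 3: 'c' -> MATCH
  pos 4: 'a' -> no (excluded)
  pos 5: 'e' -> MATCH
  pos 6: 'c' -> MATCH
  pos 7: 'a' -> no (excluded)
  pos 8: 'e' -> MATCH
  pos 9: 'e' -> MATCH
  pos 10: 'b' -> MATCH
Total matches: 7

7


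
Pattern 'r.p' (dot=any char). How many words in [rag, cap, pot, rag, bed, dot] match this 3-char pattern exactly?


Pattern 'r.p' means: starts with 'r', any single char, ends with 'p'.
Checking each word (must be exactly 3 chars):
  'rag' (len=3): no
  'cap' (len=3): no
  'pot' (len=3): no
  'rag' (len=3): no
  'bed' (len=3): no
  'dot' (len=3): no
Matching words: []
Total: 0

0


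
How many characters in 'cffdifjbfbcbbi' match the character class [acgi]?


Character class [acgi] matches any of: {a, c, g, i}
Scanning string 'cffdifjbfbcbbi' character by character:
  pos 0: 'c' -> MATCH
  pos 1: 'f' -> no
  pos 2: 'f' -> no
  pos 3: 'd' -> no
  pos 4: 'i' -> MATCH
  pos 5: 'f' -> no
  pos 6: 'j' -> no
  pos 7: 'b' -> no
  pos 8: 'f' -> no
  pos 9: 'b' -> no
  pos 10: 'c' -> MATCH
  pos 11: 'b' -> no
  pos 12: 'b' -> no
  pos 13: 'i' -> MATCH
Total matches: 4

4


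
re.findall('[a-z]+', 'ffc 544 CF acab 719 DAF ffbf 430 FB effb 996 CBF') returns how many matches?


Pattern '[a-z]+' finds one or more lowercase letters.
Text: 'ffc 544 CF acab 719 DAF ffbf 430 FB effb 996 CBF'
Scanning for matches:
  Match 1: 'ffc'
  Match 2: 'acab'
  Match 3: 'ffbf'
  Match 4: 'effb'
Total matches: 4

4


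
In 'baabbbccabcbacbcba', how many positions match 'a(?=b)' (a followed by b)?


Lookahead 'a(?=b)' matches 'a' only when followed by 'b'.
String: 'baabbbccabcbacbcba'
Checking each position where char is 'a':
  pos 1: 'a' -> no (next='a')
  pos 2: 'a' -> MATCH (next='b')
  pos 8: 'a' -> MATCH (next='b')
  pos 12: 'a' -> no (next='c')
Matching positions: [2, 8]
Count: 2

2


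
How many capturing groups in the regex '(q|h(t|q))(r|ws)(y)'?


To count capturing groups, count each '(' that starts a group.
Pattern: '(q|h(t|q))(r|ws)(y)'
Walking through the pattern:
  Position 0: '(' -> group #1
  Position 4: '(' -> group #2
  Position 10: '(' -> group #3
  Position 16: '(' -> group #4
Total capturing groups: 4

4


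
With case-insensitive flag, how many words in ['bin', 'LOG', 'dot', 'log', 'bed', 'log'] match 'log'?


Case-insensitive matching: compare each word's lowercase form to 'log'.
  'bin' -> lower='bin' -> no
  'LOG' -> lower='log' -> MATCH
  'dot' -> lower='dot' -> no
  'log' -> lower='log' -> MATCH
  'bed' -> lower='bed' -> no
  'log' -> lower='log' -> MATCH
Matches: ['LOG', 'log', 'log']
Count: 3

3


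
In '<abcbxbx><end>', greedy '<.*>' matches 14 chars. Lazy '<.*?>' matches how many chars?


Greedy '<.*>' tries to match as MUCH as possible.
Lazy '<.*?>' tries to match as LITTLE as possible.

String: '<abcbxbx><end>'
Greedy '<.*>' starts at first '<' and extends to the LAST '>': '<abcbxbx><end>' (14 chars)
Lazy '<.*?>' starts at first '<' and stops at the FIRST '>': '<abcbxbx>' (9 chars)

9


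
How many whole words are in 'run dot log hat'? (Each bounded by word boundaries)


Word boundaries (\b) mark the start/end of each word.
Text: 'run dot log hat'
Splitting by whitespace:
  Word 1: 'run'
  Word 2: 'dot'
  Word 3: 'log'
  Word 4: 'hat'
Total whole words: 4

4


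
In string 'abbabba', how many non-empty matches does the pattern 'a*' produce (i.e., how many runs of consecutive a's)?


Pattern 'a*' matches zero or more a's. We want non-empty runs of consecutive a's.
String: 'abbabba'
Walking through the string to find runs of a's:
  Run 1: positions 0-0 -> 'a'
  Run 2: positions 3-3 -> 'a'
  Run 3: positions 6-6 -> 'a'
Non-empty runs found: ['a', 'a', 'a']
Count: 3

3


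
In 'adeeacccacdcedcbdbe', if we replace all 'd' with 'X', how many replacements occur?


re.sub('d', 'X', text) replaces every occurrence of 'd' with 'X'.
Text: 'adeeacccacdcedcbdbe'
Scanning for 'd':
  pos 1: 'd' -> replacement #1
  pos 10: 'd' -> replacement #2
  pos 13: 'd' -> replacement #3
  pos 16: 'd' -> replacement #4
Total replacements: 4

4


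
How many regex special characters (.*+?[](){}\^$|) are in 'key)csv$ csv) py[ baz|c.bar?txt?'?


Regex special characters are: . * + ? [ ] ( ) { } \ ^ $ |
Scanning 'key)csv$ csv) py[ baz|c.bar?txt?':
  pos 3: ')' -> SPECIAL
  pos 7: '$' -> SPECIAL
  pos 12: ')' -> SPECIAL
  pos 16: '[' -> SPECIAL
  pos 21: '|' -> SPECIAL
  pos 23: '.' -> SPECIAL
  pos 27: '?' -> SPECIAL
  pos 31: '?' -> SPECIAL
Special chars found: [')', '$', ')', '[', '|', '.', '?', '?']
Total: 8

8


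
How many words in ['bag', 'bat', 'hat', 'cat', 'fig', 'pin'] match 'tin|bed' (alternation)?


Alternation 'tin|bed' matches either 'tin' or 'bed'.
Checking each word:
  'bag' -> no
  'bat' -> no
  'hat' -> no
  'cat' -> no
  'fig' -> no
  'pin' -> no
Matches: []
Count: 0

0


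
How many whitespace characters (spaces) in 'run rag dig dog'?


\s matches whitespace characters (spaces, tabs, etc.).
Text: 'run rag dig dog'
This text has 4 words separated by spaces.
Number of spaces = number of words - 1 = 4 - 1 = 3

3


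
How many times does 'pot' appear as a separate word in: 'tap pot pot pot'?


Scanning each word for exact match 'pot':
  Word 1: 'tap' -> no
  Word 2: 'pot' -> MATCH
  Word 3: 'pot' -> MATCH
  Word 4: 'pot' -> MATCH
Total matches: 3

3


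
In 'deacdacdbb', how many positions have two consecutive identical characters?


Looking for consecutive identical characters in 'deacdacdbb':
  pos 0-1: 'd' vs 'e' -> different
  pos 1-2: 'e' vs 'a' -> different
  pos 2-3: 'a' vs 'c' -> different
  pos 3-4: 'c' vs 'd' -> different
  pos 4-5: 'd' vs 'a' -> different
  pos 5-6: 'a' vs 'c' -> different
  pos 6-7: 'c' vs 'd' -> different
  pos 7-8: 'd' vs 'b' -> different
  pos 8-9: 'b' vs 'b' -> MATCH ('bb')
Consecutive identical pairs: ['bb']
Count: 1

1


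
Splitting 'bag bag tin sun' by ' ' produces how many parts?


Splitting by ' ' breaks the string at each occurrence of the separator.
Text: 'bag bag tin sun'
Parts after split:
  Part 1: 'bag'
  Part 2: 'bag'
  Part 3: 'tin'
  Part 4: 'sun'
Total parts: 4

4


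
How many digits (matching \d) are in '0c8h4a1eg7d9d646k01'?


\d matches any digit 0-9.
Scanning '0c8h4a1eg7d9d646k01':
  pos 0: '0' -> DIGIT
  pos 2: '8' -> DIGIT
  pos 4: '4' -> DIGIT
  pos 6: '1' -> DIGIT
  pos 9: '7' -> DIGIT
  pos 11: '9' -> DIGIT
  pos 13: '6' -> DIGIT
  pos 14: '4' -> DIGIT
  pos 15: '6' -> DIGIT
  pos 17: '0' -> DIGIT
  pos 18: '1' -> DIGIT
Digits found: ['0', '8', '4', '1', '7', '9', '6', '4', '6', '0', '1']
Total: 11

11


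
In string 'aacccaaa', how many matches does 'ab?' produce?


Pattern 'ab?' matches 'a' optionally followed by 'b'.
String: 'aacccaaa'
Scanning left to right for 'a' then checking next char:
  Match 1: 'a' (a not followed by b)
  Match 2: 'a' (a not followed by b)
  Match 3: 'a' (a not followed by b)
  Match 4: 'a' (a not followed by b)
  Match 5: 'a' (a not followed by b)
Total matches: 5

5


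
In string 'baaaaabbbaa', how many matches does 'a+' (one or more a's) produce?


Pattern 'a+' matches one or more consecutive a's.
String: 'baaaaabbbaa'
Scanning for runs of a:
  Match 1: 'aaaaa' (length 5)
  Match 2: 'aa' (length 2)
Total matches: 2

2


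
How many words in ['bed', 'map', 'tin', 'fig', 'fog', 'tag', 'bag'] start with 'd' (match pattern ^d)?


Pattern ^d anchors to start of word. Check which words begin with 'd':
  'bed' -> no
  'map' -> no
  'tin' -> no
  'fig' -> no
  'fog' -> no
  'tag' -> no
  'bag' -> no
Matching words: []
Count: 0

0


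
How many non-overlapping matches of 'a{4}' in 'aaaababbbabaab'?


Pattern 'a{4}' matches exactly 4 consecutive a's (greedy, non-overlapping).
String: 'aaaababbbabaab'
Scanning for runs of a's:
  Run at pos 0: 'aaaa' (length 4) -> 1 match(es)
  Run at pos 5: 'a' (length 1) -> 0 match(es)
  Run at pos 9: 'a' (length 1) -> 0 match(es)
  Run at pos 11: 'aa' (length 2) -> 0 match(es)
Matches found: ['aaaa']
Total: 1

1


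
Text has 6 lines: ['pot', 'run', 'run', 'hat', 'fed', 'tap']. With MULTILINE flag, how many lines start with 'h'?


With MULTILINE flag, ^ matches the start of each line.
Lines: ['pot', 'run', 'run', 'hat', 'fed', 'tap']
Checking which lines start with 'h':
  Line 1: 'pot' -> no
  Line 2: 'run' -> no
  Line 3: 'run' -> no
  Line 4: 'hat' -> MATCH
  Line 5: 'fed' -> no
  Line 6: 'tap' -> no
Matching lines: ['hat']
Count: 1

1


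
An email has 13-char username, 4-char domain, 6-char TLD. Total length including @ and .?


An email address has format: username@domain.tld
Username length: 13
'@' character: 1
Domain length: 4
'.' character: 1
TLD length: 6
Total = 13 + 1 + 4 + 1 + 6 = 25

25


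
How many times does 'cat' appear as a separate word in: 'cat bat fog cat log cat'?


Scanning each word for exact match 'cat':
  Word 1: 'cat' -> MATCH
  Word 2: 'bat' -> no
  Word 3: 'fog' -> no
  Word 4: 'cat' -> MATCH
  Word 5: 'log' -> no
  Word 6: 'cat' -> MATCH
Total matches: 3

3


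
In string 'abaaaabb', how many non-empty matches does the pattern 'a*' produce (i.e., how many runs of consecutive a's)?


Pattern 'a*' matches zero or more a's. We want non-empty runs of consecutive a's.
String: 'abaaaabb'
Walking through the string to find runs of a's:
  Run 1: positions 0-0 -> 'a'
  Run 2: positions 2-5 -> 'aaaa'
Non-empty runs found: ['a', 'aaaa']
Count: 2

2


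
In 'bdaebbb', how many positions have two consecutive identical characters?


Looking for consecutive identical characters in 'bdaebbb':
  pos 0-1: 'b' vs 'd' -> different
  pos 1-2: 'd' vs 'a' -> different
  pos 2-3: 'a' vs 'e' -> different
  pos 3-4: 'e' vs 'b' -> different
  pos 4-5: 'b' vs 'b' -> MATCH ('bb')
  pos 5-6: 'b' vs 'b' -> MATCH ('bb')
Consecutive identical pairs: ['bb', 'bb']
Count: 2

2


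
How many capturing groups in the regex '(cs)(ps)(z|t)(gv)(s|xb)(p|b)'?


To count capturing groups, count each '(' that starts a group.
Pattern: '(cs)(ps)(z|t)(gv)(s|xb)(p|b)'
Walking through the pattern:
  Position 0: '(' -> group #1
  Position 4: '(' -> group #2
  Position 8: '(' -> group #3
  Position 13: '(' -> group #4
  Position 17: '(' -> group #5
  Position 23: '(' -> group #6
Total capturing groups: 6

6


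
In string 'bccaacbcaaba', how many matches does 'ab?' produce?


Pattern 'ab?' matches 'a' optionally followed by 'b'.
String: 'bccaacbcaaba'
Scanning left to right for 'a' then checking next char:
  Match 1: 'a' (a not followed by b)
  Match 2: 'a' (a not followed by b)
  Match 3: 'a' (a not followed by b)
  Match 4: 'ab' (a followed by b)
  Match 5: 'a' (a not followed by b)
Total matches: 5

5


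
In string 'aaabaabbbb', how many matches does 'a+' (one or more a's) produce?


Pattern 'a+' matches one or more consecutive a's.
String: 'aaabaabbbb'
Scanning for runs of a:
  Match 1: 'aaa' (length 3)
  Match 2: 'aa' (length 2)
Total matches: 2

2


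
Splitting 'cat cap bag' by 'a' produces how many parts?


Splitting by 'a' breaks the string at each occurrence of the separator.
Text: 'cat cap bag'
Parts after split:
  Part 1: 'c'
  Part 2: 't c'
  Part 3: 'p b'
  Part 4: 'g'
Total parts: 4

4


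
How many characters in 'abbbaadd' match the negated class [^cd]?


Negated class [^cd] matches any char NOT in {c, d}
Scanning 'abbbaadd':
  pos 0: 'a' -> MATCH
  pos 1: 'b' -> MATCH
  pos 2: 'b' -> MATCH
  pos 3: 'b' -> MATCH
  pos 4: 'a' -> MATCH
  pos 5: 'a' -> MATCH
  pos 6: 'd' -> no (excluded)
  pos 7: 'd' -> no (excluded)
Total matches: 6

6


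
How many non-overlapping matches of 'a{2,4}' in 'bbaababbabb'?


Pattern 'a{2,4}' matches between 2 and 4 consecutive a's (greedy).
String: 'bbaababbabb'
Finding runs of a's and applying greedy matching:
  Run at pos 2: 'aa' (length 2)
  Run at pos 5: 'a' (length 1)
  Run at pos 8: 'a' (length 1)
Matches: ['aa']
Count: 1

1


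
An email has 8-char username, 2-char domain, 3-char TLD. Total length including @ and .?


An email address has format: username@domain.tld
Username length: 8
'@' character: 1
Domain length: 2
'.' character: 1
TLD length: 3
Total = 8 + 1 + 2 + 1 + 3 = 15

15


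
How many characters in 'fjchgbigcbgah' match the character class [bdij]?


Character class [bdij] matches any of: {b, d, i, j}
Scanning string 'fjchgbigcbgah' character by character:
  pos 0: 'f' -> no
  pos 1: 'j' -> MATCH
  pos 2: 'c' -> no
  pos 3: 'h' -> no
  pos 4: 'g' -> no
  pos 5: 'b' -> MATCH
  pos 6: 'i' -> MATCH
  pos 7: 'g' -> no
  pos 8: 'c' -> no
  pos 9: 'b' -> MATCH
  pos 10: 'g' -> no
  pos 11: 'a' -> no
  pos 12: 'h' -> no
Total matches: 4

4


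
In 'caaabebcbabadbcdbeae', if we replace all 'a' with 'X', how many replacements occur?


re.sub('a', 'X', text) replaces every occurrence of 'a' with 'X'.
Text: 'caaabebcbabadbcdbeae'
Scanning for 'a':
  pos 1: 'a' -> replacement #1
  pos 2: 'a' -> replacement #2
  pos 3: 'a' -> replacement #3
  pos 9: 'a' -> replacement #4
  pos 11: 'a' -> replacement #5
  pos 18: 'a' -> replacement #6
Total replacements: 6

6


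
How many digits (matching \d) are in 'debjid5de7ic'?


\d matches any digit 0-9.
Scanning 'debjid5de7ic':
  pos 6: '5' -> DIGIT
  pos 9: '7' -> DIGIT
Digits found: ['5', '7']
Total: 2

2


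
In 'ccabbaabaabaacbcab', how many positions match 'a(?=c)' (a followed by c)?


Lookahead 'a(?=c)' matches 'a' only when followed by 'c'.
String: 'ccabbaabaabaacbcab'
Checking each position where char is 'a':
  pos 2: 'a' -> no (next='b')
  pos 5: 'a' -> no (next='a')
  pos 6: 'a' -> no (next='b')
  pos 8: 'a' -> no (next='a')
  pos 9: 'a' -> no (next='b')
  pos 11: 'a' -> no (next='a')
  pos 12: 'a' -> MATCH (next='c')
  pos 16: 'a' -> no (next='b')
Matching positions: [12]
Count: 1

1


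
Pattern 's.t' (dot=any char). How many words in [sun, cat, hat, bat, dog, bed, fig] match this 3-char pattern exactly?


Pattern 's.t' means: starts with 's', any single char, ends with 't'.
Checking each word (must be exactly 3 chars):
  'sun' (len=3): no
  'cat' (len=3): no
  'hat' (len=3): no
  'bat' (len=3): no
  'dog' (len=3): no
  'bed' (len=3): no
  'fig' (len=3): no
Matching words: []
Total: 0

0


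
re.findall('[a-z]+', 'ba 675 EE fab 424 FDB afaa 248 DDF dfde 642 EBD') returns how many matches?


Pattern '[a-z]+' finds one or more lowercase letters.
Text: 'ba 675 EE fab 424 FDB afaa 248 DDF dfde 642 EBD'
Scanning for matches:
  Match 1: 'ba'
  Match 2: 'fab'
  Match 3: 'afaa'
  Match 4: 'dfde'
Total matches: 4

4


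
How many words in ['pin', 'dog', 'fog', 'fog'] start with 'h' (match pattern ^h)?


Pattern ^h anchors to start of word. Check which words begin with 'h':
  'pin' -> no
  'dog' -> no
  'fog' -> no
  'fog' -> no
Matching words: []
Count: 0

0


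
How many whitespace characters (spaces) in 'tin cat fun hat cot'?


\s matches whitespace characters (spaces, tabs, etc.).
Text: 'tin cat fun hat cot'
This text has 5 words separated by spaces.
Number of spaces = number of words - 1 = 5 - 1 = 4

4


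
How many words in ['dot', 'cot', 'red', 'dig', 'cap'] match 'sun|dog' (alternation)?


Alternation 'sun|dog' matches either 'sun' or 'dog'.
Checking each word:
  'dot' -> no
  'cot' -> no
  'red' -> no
  'dig' -> no
  'cap' -> no
Matches: []
Count: 0

0


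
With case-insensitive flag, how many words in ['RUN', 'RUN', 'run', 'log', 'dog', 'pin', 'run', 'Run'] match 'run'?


Case-insensitive matching: compare each word's lowercase form to 'run'.
  'RUN' -> lower='run' -> MATCH
  'RUN' -> lower='run' -> MATCH
  'run' -> lower='run' -> MATCH
  'log' -> lower='log' -> no
  'dog' -> lower='dog' -> no
  'pin' -> lower='pin' -> no
  'run' -> lower='run' -> MATCH
  'Run' -> lower='run' -> MATCH
Matches: ['RUN', 'RUN', 'run', 'run', 'Run']
Count: 5

5


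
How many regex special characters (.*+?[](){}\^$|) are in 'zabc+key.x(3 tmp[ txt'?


Regex special characters are: . * + ? [ ] ( ) { } \ ^ $ |
Scanning 'zabc+key.x(3 tmp[ txt':
  pos 4: '+' -> SPECIAL
  pos 8: '.' -> SPECIAL
  pos 10: '(' -> SPECIAL
  pos 16: '[' -> SPECIAL
Special chars found: ['+', '.', '(', '[']
Total: 4

4


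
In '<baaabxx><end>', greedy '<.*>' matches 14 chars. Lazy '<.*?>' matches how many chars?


Greedy '<.*>' tries to match as MUCH as possible.
Lazy '<.*?>' tries to match as LITTLE as possible.

String: '<baaabxx><end>'
Greedy '<.*>' starts at first '<' and extends to the LAST '>': '<baaabxx><end>' (14 chars)
Lazy '<.*?>' starts at first '<' and stops at the FIRST '>': '<baaabxx>' (9 chars)

9


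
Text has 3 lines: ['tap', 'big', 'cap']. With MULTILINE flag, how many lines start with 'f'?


With MULTILINE flag, ^ matches the start of each line.
Lines: ['tap', 'big', 'cap']
Checking which lines start with 'f':
  Line 1: 'tap' -> no
  Line 2: 'big' -> no
  Line 3: 'cap' -> no
Matching lines: []
Count: 0

0


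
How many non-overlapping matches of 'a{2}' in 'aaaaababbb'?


Pattern 'a{2}' matches exactly 2 consecutive a's (greedy, non-overlapping).
String: 'aaaaababbb'
Scanning for runs of a's:
  Run at pos 0: 'aaaaa' (length 5) -> 2 match(es)
  Run at pos 6: 'a' (length 1) -> 0 match(es)
Matches found: ['aa', 'aa']
Total: 2

2


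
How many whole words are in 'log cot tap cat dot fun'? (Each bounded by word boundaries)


Word boundaries (\b) mark the start/end of each word.
Text: 'log cot tap cat dot fun'
Splitting by whitespace:
  Word 1: 'log'
  Word 2: 'cot'
  Word 3: 'tap'
  Word 4: 'cat'
  Word 5: 'dot'
  Word 6: 'fun'
Total whole words: 6

6


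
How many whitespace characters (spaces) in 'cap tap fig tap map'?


\s matches whitespace characters (spaces, tabs, etc.).
Text: 'cap tap fig tap map'
This text has 5 words separated by spaces.
Number of spaces = number of words - 1 = 5 - 1 = 4

4


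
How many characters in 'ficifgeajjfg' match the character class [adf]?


Character class [adf] matches any of: {a, d, f}
Scanning string 'ficifgeajjfg' character by character:
  pos 0: 'f' -> MATCH
  pos 1: 'i' -> no
  pos 2: 'c' -> no
  pos 3: 'i' -> no
  pos 4: 'f' -> MATCH
  pos 5: 'g' -> no
  pos 6: 'e' -> no
  pos 7: 'a' -> MATCH
  pos 8: 'j' -> no
  pos 9: 'j' -> no
  pos 10: 'f' -> MATCH
  pos 11: 'g' -> no
Total matches: 4

4


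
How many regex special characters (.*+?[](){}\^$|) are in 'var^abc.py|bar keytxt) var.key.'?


Regex special characters are: . * + ? [ ] ( ) { } \ ^ $ |
Scanning 'var^abc.py|bar keytxt) var.key.':
  pos 3: '^' -> SPECIAL
  pos 7: '.' -> SPECIAL
  pos 10: '|' -> SPECIAL
  pos 21: ')' -> SPECIAL
  pos 26: '.' -> SPECIAL
  pos 30: '.' -> SPECIAL
Special chars found: ['^', '.', '|', ')', '.', '.']
Total: 6

6


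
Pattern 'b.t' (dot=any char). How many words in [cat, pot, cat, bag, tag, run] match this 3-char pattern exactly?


Pattern 'b.t' means: starts with 'b', any single char, ends with 't'.
Checking each word (must be exactly 3 chars):
  'cat' (len=3): no
  'pot' (len=3): no
  'cat' (len=3): no
  'bag' (len=3): no
  'tag' (len=3): no
  'run' (len=3): no
Matching words: []
Total: 0

0


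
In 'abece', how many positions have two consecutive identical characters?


Looking for consecutive identical characters in 'abece':
  pos 0-1: 'a' vs 'b' -> different
  pos 1-2: 'b' vs 'e' -> different
  pos 2-3: 'e' vs 'c' -> different
  pos 3-4: 'c' vs 'e' -> different
Consecutive identical pairs: []
Count: 0

0


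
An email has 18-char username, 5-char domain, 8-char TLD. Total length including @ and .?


An email address has format: username@domain.tld
Username length: 18
'@' character: 1
Domain length: 5
'.' character: 1
TLD length: 8
Total = 18 + 1 + 5 + 1 + 8 = 33

33


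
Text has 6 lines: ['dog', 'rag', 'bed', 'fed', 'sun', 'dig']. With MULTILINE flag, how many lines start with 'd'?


With MULTILINE flag, ^ matches the start of each line.
Lines: ['dog', 'rag', 'bed', 'fed', 'sun', 'dig']
Checking which lines start with 'd':
  Line 1: 'dog' -> MATCH
  Line 2: 'rag' -> no
  Line 3: 'bed' -> no
  Line 4: 'fed' -> no
  Line 5: 'sun' -> no
  Line 6: 'dig' -> MATCH
Matching lines: ['dog', 'dig']
Count: 2

2


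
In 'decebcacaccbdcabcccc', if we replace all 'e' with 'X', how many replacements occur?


re.sub('e', 'X', text) replaces every occurrence of 'e' with 'X'.
Text: 'decebcacaccbdcabcccc'
Scanning for 'e':
  pos 1: 'e' -> replacement #1
  pos 3: 'e' -> replacement #2
Total replacements: 2

2


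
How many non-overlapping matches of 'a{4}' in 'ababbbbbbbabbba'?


Pattern 'a{4}' matches exactly 4 consecutive a's (greedy, non-overlapping).
String: 'ababbbbbbbabbba'
Scanning for runs of a's:
  Run at pos 0: 'a' (length 1) -> 0 match(es)
  Run at pos 2: 'a' (length 1) -> 0 match(es)
  Run at pos 10: 'a' (length 1) -> 0 match(es)
  Run at pos 14: 'a' (length 1) -> 0 match(es)
Matches found: []
Total: 0

0


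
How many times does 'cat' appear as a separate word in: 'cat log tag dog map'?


Scanning each word for exact match 'cat':
  Word 1: 'cat' -> MATCH
  Word 2: 'log' -> no
  Word 3: 'tag' -> no
  Word 4: 'dog' -> no
  Word 5: 'map' -> no
Total matches: 1

1


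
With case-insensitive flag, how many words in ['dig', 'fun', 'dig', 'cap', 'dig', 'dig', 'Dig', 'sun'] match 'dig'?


Case-insensitive matching: compare each word's lowercase form to 'dig'.
  'dig' -> lower='dig' -> MATCH
  'fun' -> lower='fun' -> no
  'dig' -> lower='dig' -> MATCH
  'cap' -> lower='cap' -> no
  'dig' -> lower='dig' -> MATCH
  'dig' -> lower='dig' -> MATCH
  'Dig' -> lower='dig' -> MATCH
  'sun' -> lower='sun' -> no
Matches: ['dig', 'dig', 'dig', 'dig', 'Dig']
Count: 5

5


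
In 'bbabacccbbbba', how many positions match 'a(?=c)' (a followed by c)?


Lookahead 'a(?=c)' matches 'a' only when followed by 'c'.
String: 'bbabacccbbbba'
Checking each position where char is 'a':
  pos 2: 'a' -> no (next='b')
  pos 4: 'a' -> MATCH (next='c')
Matching positions: [4]
Count: 1

1


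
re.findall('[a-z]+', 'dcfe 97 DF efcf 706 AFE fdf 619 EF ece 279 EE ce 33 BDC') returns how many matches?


Pattern '[a-z]+' finds one or more lowercase letters.
Text: 'dcfe 97 DF efcf 706 AFE fdf 619 EF ece 279 EE ce 33 BDC'
Scanning for matches:
  Match 1: 'dcfe'
  Match 2: 'efcf'
  Match 3: 'fdf'
  Match 4: 'ece'
  Match 5: 'ce'
Total matches: 5

5


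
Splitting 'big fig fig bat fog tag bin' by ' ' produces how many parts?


Splitting by ' ' breaks the string at each occurrence of the separator.
Text: 'big fig fig bat fog tag bin'
Parts after split:
  Part 1: 'big'
  Part 2: 'fig'
  Part 3: 'fig'
  Part 4: 'bat'
  Part 5: 'fog'
  Part 6: 'tag'
  Part 7: 'bin'
Total parts: 7

7


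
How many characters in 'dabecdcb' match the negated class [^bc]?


Negated class [^bc] matches any char NOT in {b, c}
Scanning 'dabecdcb':
  pos 0: 'd' -> MATCH
  pos 1: 'a' -> MATCH
  pos 2: 'b' -> no (excluded)
  pos 3: 'e' -> MATCH
  pos 4: 'c' -> no (excluded)
  pos 5: 'd' -> MATCH
  pos 6: 'c' -> no (excluded)
  pos 7: 'b' -> no (excluded)
Total matches: 4

4
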